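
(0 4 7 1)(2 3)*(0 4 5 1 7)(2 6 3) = (0 5 1 4)(3 6)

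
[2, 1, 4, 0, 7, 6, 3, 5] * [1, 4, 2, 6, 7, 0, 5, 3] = [2, 4, 7, 1, 3, 5, 6, 0]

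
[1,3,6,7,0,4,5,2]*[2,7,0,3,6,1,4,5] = [7,3,4,5,2,6,1,0]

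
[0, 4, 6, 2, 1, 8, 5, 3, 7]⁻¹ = [0, 4, 3, 7, 1, 6, 2, 8, 5]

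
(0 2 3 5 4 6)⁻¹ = (0 6 4 5 3 2)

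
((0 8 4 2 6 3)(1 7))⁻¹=(0 3 6 2 4 8)(1 7)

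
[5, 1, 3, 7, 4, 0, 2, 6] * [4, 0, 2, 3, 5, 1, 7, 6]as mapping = [0→1, 1→0, 2→3, 3→6, 4→5, 5→4, 6→2, 7→7]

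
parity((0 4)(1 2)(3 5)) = odd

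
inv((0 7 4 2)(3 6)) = (0 2 4 7)(3 6)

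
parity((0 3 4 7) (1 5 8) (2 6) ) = even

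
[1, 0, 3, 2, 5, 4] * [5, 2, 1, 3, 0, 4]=[2, 5, 3, 1, 4, 0]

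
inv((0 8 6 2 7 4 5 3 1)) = (0 1 3 5 4 7 2 6 8)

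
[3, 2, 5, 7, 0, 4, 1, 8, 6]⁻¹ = [4, 6, 1, 0, 5, 2, 8, 3, 7]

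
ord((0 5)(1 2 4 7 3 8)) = 6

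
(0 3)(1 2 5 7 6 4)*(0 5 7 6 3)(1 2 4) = (1 4 2 7 3 5 6)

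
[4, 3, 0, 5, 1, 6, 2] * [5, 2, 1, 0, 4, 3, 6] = [4, 0, 5, 3, 2, 6, 1]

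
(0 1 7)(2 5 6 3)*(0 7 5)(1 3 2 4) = (0 3 4 1 5 6 2)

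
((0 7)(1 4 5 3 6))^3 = (0 7)(1 3 4 6 5)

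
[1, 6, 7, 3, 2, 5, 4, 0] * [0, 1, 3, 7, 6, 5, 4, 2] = [1, 4, 2, 7, 3, 5, 6, 0]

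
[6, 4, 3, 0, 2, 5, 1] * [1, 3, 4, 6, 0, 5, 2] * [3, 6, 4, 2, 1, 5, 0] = [4, 3, 0, 6, 1, 5, 2]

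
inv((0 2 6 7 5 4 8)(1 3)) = (0 8 4 5 7 6 2)(1 3)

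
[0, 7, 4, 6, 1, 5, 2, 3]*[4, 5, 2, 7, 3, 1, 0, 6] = [4, 6, 3, 0, 5, 1, 2, 7]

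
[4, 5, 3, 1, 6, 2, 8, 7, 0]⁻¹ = [8, 3, 5, 2, 0, 1, 4, 7, 6]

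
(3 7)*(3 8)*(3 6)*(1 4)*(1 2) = (1 4 2)(3 7 8 6)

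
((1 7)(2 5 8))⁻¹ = (1 7)(2 8 5)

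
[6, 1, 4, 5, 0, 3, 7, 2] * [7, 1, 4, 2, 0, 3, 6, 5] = [6, 1, 0, 3, 7, 2, 5, 4]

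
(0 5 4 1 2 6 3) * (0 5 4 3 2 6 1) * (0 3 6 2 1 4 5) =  (0 5 6 1 2 4 3)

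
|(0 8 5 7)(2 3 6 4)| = 4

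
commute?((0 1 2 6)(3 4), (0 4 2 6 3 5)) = no:(0 1 2 6)(3 4)*(0 4 2 6 3 5) = (0 1 6 4 5)(2 3), (0 4 2 6 3 5)*(0 1 2 6)(3 4) = (0 3 5 1 2)(4 6)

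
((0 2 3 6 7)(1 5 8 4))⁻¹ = (0 7 6 3 2)(1 4 8 5)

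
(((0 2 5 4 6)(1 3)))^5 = (1 3)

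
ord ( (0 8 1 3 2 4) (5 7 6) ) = 6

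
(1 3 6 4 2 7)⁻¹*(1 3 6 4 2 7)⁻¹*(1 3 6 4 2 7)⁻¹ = (1 4)(2 3)(6 7)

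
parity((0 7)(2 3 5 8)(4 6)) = odd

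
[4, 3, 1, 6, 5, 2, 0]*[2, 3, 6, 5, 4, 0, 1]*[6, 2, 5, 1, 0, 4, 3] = [0, 4, 1, 2, 6, 3, 5]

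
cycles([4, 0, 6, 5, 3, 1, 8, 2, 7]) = (0 4 3 5 1)(2 6 8 7)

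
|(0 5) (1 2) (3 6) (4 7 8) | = 6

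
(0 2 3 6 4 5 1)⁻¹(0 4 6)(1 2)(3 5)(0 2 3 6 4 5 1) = (0 3)(1 6)(2 5 4)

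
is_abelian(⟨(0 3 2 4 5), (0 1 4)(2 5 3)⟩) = no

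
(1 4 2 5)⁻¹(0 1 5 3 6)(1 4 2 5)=(0 4 1 3 6)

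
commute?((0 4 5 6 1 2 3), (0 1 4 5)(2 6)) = no:(0 4 5 6 1 2 3)*(0 1 4 5)(2 6) = (0 5 2 3 1 6 4), (0 1 4 5)(2 6)*(0 4 5 6 1 2 3) = (0 2 1 5 4 6 3)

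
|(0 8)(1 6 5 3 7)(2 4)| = 10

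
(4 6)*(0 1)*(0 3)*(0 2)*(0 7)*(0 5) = (0 1 3 2 7 5)(4 6)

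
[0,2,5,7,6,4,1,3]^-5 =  [0,1,2,7,4,5,6,3]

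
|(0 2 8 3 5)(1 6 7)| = 15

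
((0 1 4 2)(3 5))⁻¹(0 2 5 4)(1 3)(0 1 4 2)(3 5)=(0 3 2 1)(4 5)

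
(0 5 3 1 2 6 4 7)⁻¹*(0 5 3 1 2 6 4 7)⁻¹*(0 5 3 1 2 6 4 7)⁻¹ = (0 6 3 7 2 5 4 1)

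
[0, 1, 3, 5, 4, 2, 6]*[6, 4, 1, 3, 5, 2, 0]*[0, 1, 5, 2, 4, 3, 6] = [6, 4, 2, 5, 3, 1, 0]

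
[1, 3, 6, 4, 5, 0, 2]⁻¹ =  [5, 0, 6, 1, 3, 4, 2]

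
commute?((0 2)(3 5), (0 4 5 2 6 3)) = no:(0 2)(3 5)*(0 4 5 2 6 3) = (0 6 3 2 4 5), (0 4 5 2 6 3)*(0 2)(3 5) = (0 4 3 2 6 5)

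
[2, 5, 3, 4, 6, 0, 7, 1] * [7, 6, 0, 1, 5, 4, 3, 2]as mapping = [0→0, 1→4, 2→1, 3→5, 4→3, 5→7, 6→2, 7→6]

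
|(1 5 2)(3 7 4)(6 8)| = 6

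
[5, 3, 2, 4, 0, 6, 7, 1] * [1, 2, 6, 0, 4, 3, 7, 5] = [3, 0, 6, 4, 1, 7, 5, 2]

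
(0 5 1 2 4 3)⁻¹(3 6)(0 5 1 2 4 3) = (0 6)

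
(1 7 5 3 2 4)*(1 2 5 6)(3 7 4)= (1 4 2 3 5 7 6)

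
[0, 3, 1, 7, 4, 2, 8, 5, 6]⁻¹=[0, 2, 5, 1, 4, 7, 8, 3, 6]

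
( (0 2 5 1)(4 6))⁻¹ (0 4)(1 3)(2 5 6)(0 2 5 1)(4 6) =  (0 3)(1 4 5)(2 6)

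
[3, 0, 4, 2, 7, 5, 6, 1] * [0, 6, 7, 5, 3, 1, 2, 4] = [5, 0, 3, 7, 4, 1, 2, 6]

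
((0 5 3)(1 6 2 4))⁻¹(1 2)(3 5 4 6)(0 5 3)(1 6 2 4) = (0 3 1 2)(4 6)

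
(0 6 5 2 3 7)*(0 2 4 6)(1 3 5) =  (1 3 7 2 5 4 6)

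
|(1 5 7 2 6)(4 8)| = 10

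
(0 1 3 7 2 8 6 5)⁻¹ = (0 5 6 8 2 7 3 1)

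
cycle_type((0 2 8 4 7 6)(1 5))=2.6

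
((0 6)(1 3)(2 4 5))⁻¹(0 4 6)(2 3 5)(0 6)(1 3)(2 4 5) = (0 6 5)(1 2 4)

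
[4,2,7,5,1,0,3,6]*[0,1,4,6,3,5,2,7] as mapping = [0→3,1→4,2→7,3→5,4→1,5→0,6→6,7→2] 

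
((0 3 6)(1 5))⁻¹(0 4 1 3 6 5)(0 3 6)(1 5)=(0 1 3 4 5 6)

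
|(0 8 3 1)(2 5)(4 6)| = 4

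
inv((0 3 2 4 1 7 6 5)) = (0 5 6 7 1 4 2 3)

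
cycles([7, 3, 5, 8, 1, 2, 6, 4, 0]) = (0 7 4 1 3 8)(2 5)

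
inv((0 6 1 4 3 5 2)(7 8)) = (0 2 5 3 4 1 6)(7 8)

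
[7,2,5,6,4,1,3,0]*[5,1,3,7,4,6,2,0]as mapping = [0→0,1→3,2→6,3→2,4→4,5→1,6→7,7→5]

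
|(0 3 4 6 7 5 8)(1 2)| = 14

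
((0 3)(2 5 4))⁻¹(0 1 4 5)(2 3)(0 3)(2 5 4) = (0 5)(1 2 4 3)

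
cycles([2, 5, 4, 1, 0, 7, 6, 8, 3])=(0 2 4)(1 5 7 8 3)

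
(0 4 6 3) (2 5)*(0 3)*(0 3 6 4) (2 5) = (3 6) 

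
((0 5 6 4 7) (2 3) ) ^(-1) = (0 7 4 6 5) (2 3) 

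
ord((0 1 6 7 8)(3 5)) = 10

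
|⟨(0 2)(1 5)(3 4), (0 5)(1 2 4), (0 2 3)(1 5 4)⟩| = 720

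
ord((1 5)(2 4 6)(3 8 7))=6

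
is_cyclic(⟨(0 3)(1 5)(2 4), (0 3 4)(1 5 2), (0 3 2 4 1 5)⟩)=no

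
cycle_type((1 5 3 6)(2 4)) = 2.4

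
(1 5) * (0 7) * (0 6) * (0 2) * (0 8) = (0 7 6 2 8)(1 5)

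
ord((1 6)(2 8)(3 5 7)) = 6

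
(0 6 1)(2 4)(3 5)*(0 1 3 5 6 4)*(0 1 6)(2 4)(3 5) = (0 2 1 6 5 3)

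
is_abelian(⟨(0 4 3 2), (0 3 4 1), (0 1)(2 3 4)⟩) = no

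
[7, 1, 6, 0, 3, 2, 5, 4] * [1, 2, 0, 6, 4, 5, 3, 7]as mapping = [0→7, 1→2, 2→3, 3→1, 4→6, 5→0, 6→5, 7→4]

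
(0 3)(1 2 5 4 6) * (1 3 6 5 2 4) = (0 6 3)(1 4 5)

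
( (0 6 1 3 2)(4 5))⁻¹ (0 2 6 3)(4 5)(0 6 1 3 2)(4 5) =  (0 1 2 6)(4 5)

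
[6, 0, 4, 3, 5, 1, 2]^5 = [1, 5, 6, 3, 2, 4, 0]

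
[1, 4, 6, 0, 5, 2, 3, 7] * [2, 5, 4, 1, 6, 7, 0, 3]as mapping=[0→5, 1→6, 2→0, 3→2, 4→7, 5→4, 6→1, 7→3]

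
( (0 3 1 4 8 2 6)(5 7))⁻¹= (0 6 2 8 4 1 3)(5 7)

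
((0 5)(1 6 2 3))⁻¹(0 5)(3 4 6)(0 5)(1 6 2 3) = (0 5)(1 4 2)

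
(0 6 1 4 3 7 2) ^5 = (0 7 4 6 2 3 1) 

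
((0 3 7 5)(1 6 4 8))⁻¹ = (0 5 7 3)(1 8 4 6)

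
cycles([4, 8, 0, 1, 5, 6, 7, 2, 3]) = (0 4 5 6 7 2)(1 8 3)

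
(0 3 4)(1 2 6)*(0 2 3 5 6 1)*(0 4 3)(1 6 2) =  (0 5 2 6 4 1)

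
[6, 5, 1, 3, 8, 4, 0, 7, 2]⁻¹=[6, 2, 8, 3, 5, 1, 0, 7, 4]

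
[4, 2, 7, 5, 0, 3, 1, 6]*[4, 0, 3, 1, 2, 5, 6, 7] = [2, 3, 7, 5, 4, 1, 0, 6]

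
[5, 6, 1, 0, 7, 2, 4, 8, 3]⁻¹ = [3, 2, 5, 8, 6, 0, 1, 4, 7]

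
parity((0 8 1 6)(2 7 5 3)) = even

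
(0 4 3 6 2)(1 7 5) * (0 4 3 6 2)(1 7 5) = (0 3 2 4 6)(1 5 7)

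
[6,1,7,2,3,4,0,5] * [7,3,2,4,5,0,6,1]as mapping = [0→6,1→3,2→1,3→2,4→4,5→5,6→7,7→0]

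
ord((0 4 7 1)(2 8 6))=12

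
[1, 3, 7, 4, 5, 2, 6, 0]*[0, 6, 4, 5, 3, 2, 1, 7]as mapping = [0→6, 1→5, 2→7, 3→3, 4→2, 5→4, 6→1, 7→0]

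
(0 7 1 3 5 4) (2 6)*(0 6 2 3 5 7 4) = (0 4 6 3 7 1 5) 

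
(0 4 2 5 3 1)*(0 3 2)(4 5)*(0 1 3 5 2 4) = (0 2)(1 5 4)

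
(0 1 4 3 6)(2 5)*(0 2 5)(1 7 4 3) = (0 7 4 1 3 6 2)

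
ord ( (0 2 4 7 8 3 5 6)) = 8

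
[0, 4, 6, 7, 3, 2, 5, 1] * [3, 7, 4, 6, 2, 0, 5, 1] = [3, 2, 5, 1, 6, 4, 0, 7]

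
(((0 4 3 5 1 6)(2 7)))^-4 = (0 3 1)(4 5 6)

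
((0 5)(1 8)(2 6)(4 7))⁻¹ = (0 5)(1 8)(2 6)(4 7)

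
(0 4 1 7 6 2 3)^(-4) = (0 7 3 1 2 4 6)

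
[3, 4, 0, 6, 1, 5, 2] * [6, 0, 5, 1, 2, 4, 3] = [1, 2, 6, 3, 0, 4, 5]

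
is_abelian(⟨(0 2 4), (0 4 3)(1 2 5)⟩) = no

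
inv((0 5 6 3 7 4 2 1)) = (0 1 2 4 7 3 6 5)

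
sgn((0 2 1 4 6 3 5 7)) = -1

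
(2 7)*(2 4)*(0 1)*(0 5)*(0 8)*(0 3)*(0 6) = (0 1 5 8 3 6)(2 7 4)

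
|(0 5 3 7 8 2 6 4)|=8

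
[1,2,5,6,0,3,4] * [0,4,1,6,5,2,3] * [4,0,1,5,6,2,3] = [6,0,1,5,4,3,2]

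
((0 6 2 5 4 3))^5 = (0 3 4 5 2 6)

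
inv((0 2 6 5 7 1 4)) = (0 4 1 7 5 6 2)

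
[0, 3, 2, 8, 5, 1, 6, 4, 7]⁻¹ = [0, 5, 2, 1, 7, 4, 6, 8, 3]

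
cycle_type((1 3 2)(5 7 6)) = 3^2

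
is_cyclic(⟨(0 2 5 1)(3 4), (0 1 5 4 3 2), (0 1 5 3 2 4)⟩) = no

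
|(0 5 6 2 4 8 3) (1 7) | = 14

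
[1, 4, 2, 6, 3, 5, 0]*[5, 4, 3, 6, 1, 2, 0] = [4, 1, 3, 0, 6, 2, 5]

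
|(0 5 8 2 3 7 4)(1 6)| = 14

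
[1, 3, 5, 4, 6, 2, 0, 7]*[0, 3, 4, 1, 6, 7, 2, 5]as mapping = [0→3, 1→1, 2→7, 3→6, 4→2, 5→4, 6→0, 7→5]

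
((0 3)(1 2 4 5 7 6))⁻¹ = (0 3)(1 6 7 5 4 2)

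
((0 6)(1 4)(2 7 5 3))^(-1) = (0 6)(1 4)(2 3 5 7)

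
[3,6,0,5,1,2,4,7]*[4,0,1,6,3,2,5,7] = [6,5,4,2,0,1,3,7]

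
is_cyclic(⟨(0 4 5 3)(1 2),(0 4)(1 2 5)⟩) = no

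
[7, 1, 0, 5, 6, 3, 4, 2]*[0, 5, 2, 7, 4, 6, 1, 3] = [3, 5, 0, 6, 1, 7, 4, 2]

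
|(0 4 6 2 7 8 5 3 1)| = 9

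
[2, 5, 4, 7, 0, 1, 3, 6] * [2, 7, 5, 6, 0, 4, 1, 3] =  [5, 4, 0, 3, 2, 7, 6, 1]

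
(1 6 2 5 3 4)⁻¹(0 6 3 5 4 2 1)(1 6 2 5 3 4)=(0 2 4 3 1 5 6)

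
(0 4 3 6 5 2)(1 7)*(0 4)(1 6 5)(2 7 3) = (1 3 5 7 6)(2 4)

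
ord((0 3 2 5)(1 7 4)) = 12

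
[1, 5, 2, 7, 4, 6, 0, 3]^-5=[6, 0, 2, 7, 4, 1, 5, 3]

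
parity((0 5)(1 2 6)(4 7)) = even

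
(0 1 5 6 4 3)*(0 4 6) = (0 1 5)(3 4)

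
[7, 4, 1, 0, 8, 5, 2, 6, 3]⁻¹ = [3, 2, 6, 8, 1, 5, 7, 0, 4]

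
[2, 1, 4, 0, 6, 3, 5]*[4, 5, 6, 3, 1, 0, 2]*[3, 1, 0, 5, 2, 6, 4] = [4, 6, 1, 2, 0, 5, 3]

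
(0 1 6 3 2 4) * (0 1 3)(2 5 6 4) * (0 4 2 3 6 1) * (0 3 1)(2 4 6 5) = (0 5)(1 4 3 2)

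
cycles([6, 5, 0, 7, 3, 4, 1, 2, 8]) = (0 6 1 5 4 3 7 2)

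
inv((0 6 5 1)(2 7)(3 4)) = (0 1 5 6)(2 7)(3 4)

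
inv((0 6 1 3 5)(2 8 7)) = (0 5 3 1 6)(2 7 8)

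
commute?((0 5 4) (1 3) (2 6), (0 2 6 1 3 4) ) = no:(0 5 4) (1 3) (2 6)*(0 2 6 1 3 4) = (0 5) (1 4 2), (0 2 6 1 3 4)*(0 5 4) (1 3) (2 6) = (0 6 3) (4 5) 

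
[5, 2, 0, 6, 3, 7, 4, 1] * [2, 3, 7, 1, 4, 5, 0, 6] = [5, 7, 2, 0, 1, 6, 4, 3]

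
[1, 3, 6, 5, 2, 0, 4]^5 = [1, 3, 4, 5, 6, 0, 2]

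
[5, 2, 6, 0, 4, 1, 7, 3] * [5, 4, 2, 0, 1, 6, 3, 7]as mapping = [0→6, 1→2, 2→3, 3→5, 4→1, 5→4, 6→7, 7→0]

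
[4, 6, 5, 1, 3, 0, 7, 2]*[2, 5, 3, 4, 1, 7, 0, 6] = [1, 0, 7, 5, 4, 2, 6, 3]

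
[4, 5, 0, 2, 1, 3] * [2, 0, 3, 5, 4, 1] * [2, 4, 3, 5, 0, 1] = [0, 4, 3, 5, 2, 1] 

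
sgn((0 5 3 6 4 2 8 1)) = -1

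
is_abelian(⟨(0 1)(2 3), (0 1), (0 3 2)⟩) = no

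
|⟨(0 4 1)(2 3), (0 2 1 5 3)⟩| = 720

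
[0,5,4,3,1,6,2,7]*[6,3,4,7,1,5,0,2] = [6,5,1,7,3,0,4,2]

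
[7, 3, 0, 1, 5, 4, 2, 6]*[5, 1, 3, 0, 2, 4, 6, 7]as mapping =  [0→7, 1→0, 2→5, 3→1, 4→4, 5→2, 6→3, 7→6]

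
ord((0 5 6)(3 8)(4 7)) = 6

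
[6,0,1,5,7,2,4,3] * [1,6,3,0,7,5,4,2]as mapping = [0→4,1→1,2→6,3→5,4→2,5→3,6→7,7→0]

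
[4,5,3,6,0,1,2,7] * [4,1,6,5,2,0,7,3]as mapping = [0→2,1→0,2→5,3→7,4→4,5→1,6→6,7→3]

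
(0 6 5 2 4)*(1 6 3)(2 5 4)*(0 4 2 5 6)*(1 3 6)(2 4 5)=(0 6 4 5 1)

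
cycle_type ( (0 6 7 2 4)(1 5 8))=3.5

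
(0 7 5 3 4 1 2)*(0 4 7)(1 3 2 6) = (1 6)(2 4 3 7 5)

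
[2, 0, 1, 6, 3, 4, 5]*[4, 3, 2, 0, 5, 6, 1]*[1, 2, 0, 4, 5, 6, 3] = [0, 5, 4, 2, 1, 6, 3]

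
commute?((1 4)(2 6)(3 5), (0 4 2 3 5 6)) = no:(1 4)(2 6)(3 5)*(0 4 2 3 5 6) = (0 4 1 2)(3 6), (0 4 2 3 5 6)*(1 4)(2 6)(3 5) = (0 1 4 6)(2 5)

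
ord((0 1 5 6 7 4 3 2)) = 8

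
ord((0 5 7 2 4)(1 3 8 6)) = 20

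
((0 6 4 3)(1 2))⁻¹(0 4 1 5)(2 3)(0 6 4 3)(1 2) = (0 1)(2 5 6 3)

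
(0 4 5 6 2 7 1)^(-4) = (0 6 1 5 7 4 2)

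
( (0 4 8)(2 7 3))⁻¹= (0 8 4)(2 3 7)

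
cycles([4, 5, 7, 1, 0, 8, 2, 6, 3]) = (0 4)(1 5 8 3)(2 7 6)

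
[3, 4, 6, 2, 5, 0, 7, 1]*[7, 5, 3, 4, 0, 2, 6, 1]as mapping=[0→4, 1→0, 2→6, 3→3, 4→2, 5→7, 6→1, 7→5]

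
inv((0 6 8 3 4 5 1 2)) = (0 2 1 5 4 3 8 6)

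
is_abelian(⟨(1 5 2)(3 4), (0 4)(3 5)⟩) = no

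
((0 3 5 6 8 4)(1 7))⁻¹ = (0 4 8 6 5 3)(1 7)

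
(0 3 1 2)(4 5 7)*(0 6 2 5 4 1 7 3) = (1 5 3 7)(2 6)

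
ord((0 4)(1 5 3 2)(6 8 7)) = 12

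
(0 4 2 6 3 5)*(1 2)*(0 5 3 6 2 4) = (1 4)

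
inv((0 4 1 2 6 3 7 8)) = (0 8 7 3 6 2 1 4)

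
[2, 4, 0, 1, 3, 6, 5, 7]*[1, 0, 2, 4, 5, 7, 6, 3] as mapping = [0→2, 1→5, 2→1, 3→0, 4→4, 5→6, 6→7, 7→3] 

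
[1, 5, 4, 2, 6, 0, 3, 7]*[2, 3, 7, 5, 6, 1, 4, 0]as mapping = [0→3, 1→1, 2→6, 3→7, 4→4, 5→2, 6→5, 7→0]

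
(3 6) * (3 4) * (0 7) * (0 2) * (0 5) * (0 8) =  (0 7 2 5 8) (3 6 4) 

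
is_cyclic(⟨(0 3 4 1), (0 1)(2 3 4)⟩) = no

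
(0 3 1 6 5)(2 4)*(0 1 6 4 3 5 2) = (0 5 1 4)(2 3 6)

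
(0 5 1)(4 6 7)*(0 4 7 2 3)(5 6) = (0 6 2 3)(1 4 5)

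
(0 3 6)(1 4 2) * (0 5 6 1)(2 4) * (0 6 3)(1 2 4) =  (1 4)(2 6 5 3)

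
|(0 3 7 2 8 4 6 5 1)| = 9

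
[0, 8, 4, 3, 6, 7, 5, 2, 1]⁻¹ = [0, 8, 7, 3, 2, 6, 4, 5, 1]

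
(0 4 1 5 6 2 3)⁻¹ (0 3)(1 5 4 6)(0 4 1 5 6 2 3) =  (0 4)(1 2 5 6)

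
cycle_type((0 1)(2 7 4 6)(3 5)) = 2^2.4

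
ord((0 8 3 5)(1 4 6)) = 12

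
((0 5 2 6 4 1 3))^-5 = (0 2 4 3 5 6 1)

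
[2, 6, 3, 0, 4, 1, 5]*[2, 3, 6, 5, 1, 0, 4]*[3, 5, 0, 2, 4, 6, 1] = [1, 4, 6, 0, 5, 2, 3]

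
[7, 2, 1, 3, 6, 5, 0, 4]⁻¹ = [6, 2, 1, 3, 7, 5, 4, 0]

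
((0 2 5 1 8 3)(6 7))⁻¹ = (0 3 8 1 5 2)(6 7)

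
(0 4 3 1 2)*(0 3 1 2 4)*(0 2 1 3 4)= (0 2 4 3 1)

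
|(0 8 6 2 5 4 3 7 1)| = 9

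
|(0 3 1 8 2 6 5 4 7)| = 9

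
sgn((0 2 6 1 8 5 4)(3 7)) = -1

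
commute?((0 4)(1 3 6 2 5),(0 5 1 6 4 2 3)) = no:(0 4)(1 3 6 2 5)*(0 5 1 6 4 2 3) = (0 2 1)(3 4 5 6),(0 5 1 6 4 2 3)*(0 4)(1 3 6 2 5) = (0 1 2 6)(3 4 5)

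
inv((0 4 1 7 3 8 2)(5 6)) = (0 2 8 3 7 1 4)(5 6)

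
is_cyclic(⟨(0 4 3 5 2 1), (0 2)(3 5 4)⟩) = no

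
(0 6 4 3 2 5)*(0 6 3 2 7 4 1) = (0 3 7 4 2 5 6 1)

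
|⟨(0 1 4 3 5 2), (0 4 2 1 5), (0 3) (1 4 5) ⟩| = 720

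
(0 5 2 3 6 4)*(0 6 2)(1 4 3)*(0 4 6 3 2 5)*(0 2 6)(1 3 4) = (0 2 3 5 1)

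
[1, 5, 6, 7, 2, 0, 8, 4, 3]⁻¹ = [5, 0, 4, 8, 7, 1, 2, 3, 6]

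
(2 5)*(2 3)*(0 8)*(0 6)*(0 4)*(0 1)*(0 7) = (0 8 6 4 1 7) (2 5 3) 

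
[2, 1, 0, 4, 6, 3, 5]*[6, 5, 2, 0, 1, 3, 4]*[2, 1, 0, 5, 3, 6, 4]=[0, 6, 4, 1, 3, 2, 5]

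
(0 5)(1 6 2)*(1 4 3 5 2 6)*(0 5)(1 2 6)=(0 6 1 2 4 3)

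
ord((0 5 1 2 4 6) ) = 6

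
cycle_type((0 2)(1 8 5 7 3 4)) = 2.6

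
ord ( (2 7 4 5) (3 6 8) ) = 12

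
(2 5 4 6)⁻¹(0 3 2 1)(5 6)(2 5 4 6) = (0 3 5 1)(2 4)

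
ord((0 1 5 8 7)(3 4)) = 10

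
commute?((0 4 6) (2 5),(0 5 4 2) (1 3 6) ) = no:(0 4 6) (2 5) * (0 5 4 2) (1 3 6) = (0 2 4 1 3 6 5),(0 5 4 2) (1 3 6) * (0 4 6) (2 5) = (0 2 4 5 6 1 3) 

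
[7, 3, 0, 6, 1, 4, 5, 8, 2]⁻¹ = [2, 4, 8, 1, 5, 6, 3, 0, 7]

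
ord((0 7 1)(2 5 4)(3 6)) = 6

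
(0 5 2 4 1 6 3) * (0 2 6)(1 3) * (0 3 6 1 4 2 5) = (1 3 5)(4 6)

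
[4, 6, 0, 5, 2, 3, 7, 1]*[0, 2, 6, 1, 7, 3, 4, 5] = [7, 4, 0, 3, 6, 1, 5, 2]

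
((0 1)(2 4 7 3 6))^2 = (2 7 6 4 3)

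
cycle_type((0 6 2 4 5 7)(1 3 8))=3.6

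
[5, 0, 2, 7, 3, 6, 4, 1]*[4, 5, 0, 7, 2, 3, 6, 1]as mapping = [0→3, 1→4, 2→0, 3→1, 4→7, 5→6, 6→2, 7→5]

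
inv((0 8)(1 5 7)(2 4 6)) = (0 8)(1 7 5)(2 6 4)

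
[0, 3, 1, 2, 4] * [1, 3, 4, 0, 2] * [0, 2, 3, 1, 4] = [2, 0, 1, 4, 3]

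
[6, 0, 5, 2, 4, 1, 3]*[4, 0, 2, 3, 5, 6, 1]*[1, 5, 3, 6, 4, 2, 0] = [5, 4, 0, 3, 2, 1, 6]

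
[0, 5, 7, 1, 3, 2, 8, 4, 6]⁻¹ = [0, 3, 5, 4, 7, 1, 8, 2, 6]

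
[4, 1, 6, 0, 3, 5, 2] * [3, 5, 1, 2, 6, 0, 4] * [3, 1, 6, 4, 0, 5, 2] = [2, 5, 0, 4, 6, 3, 1]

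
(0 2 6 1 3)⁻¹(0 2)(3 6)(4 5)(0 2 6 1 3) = (0 1)(2 6)(4 5)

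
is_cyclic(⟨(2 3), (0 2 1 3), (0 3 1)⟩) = no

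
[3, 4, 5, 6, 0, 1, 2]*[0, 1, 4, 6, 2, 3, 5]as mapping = [0→6, 1→2, 2→3, 3→5, 4→0, 5→1, 6→4]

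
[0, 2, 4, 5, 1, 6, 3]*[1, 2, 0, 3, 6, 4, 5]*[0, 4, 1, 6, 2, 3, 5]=[4, 0, 5, 2, 1, 3, 6] 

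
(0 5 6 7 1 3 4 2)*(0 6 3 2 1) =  (0 5 3 4 1 2 6 7)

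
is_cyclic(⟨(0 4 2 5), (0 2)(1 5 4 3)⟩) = no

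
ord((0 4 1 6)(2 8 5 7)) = 4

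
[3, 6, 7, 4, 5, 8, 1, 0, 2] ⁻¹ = [7, 6, 8, 0, 3, 4, 1, 2, 5] 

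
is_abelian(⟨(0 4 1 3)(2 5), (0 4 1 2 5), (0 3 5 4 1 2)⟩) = no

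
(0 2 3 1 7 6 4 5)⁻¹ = (0 5 4 6 7 1 3 2)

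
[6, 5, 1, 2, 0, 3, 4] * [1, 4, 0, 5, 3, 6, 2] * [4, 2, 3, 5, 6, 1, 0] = [3, 0, 6, 4, 2, 1, 5]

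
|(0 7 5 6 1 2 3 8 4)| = 9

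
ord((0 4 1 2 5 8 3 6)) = 8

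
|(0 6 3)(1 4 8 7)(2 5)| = 12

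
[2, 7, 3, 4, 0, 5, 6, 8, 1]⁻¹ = [4, 8, 0, 2, 3, 5, 6, 1, 7]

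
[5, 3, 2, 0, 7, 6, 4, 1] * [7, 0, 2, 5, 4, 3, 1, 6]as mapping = [0→3, 1→5, 2→2, 3→7, 4→6, 5→1, 6→4, 7→0]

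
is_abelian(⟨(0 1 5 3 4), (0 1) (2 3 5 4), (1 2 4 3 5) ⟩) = no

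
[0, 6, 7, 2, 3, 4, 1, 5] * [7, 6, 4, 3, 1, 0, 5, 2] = [7, 5, 2, 4, 3, 1, 6, 0]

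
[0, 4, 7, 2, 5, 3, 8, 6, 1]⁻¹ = [0, 8, 3, 5, 1, 4, 7, 2, 6]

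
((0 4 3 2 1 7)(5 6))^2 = (0 3 1)(2 7 4)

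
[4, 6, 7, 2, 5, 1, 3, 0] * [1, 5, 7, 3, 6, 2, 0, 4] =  [6, 0, 4, 7, 2, 5, 3, 1] 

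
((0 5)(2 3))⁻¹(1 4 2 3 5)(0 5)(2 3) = (0 1 4 3 2)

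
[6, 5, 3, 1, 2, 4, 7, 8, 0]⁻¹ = [8, 3, 4, 2, 5, 1, 0, 6, 7]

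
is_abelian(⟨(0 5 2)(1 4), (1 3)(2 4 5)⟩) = no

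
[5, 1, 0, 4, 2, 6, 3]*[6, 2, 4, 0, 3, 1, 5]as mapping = [0→1, 1→2, 2→6, 3→3, 4→4, 5→5, 6→0]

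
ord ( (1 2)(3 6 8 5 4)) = 10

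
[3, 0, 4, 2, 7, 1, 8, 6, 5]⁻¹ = [1, 5, 3, 0, 2, 8, 7, 4, 6]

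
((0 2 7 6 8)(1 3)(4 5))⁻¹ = (0 8 6 7 2)(1 3)(4 5)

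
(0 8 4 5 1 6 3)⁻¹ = (0 3 6 1 5 4 8)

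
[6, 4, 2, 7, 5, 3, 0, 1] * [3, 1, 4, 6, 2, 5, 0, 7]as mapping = [0→0, 1→2, 2→4, 3→7, 4→5, 5→6, 6→3, 7→1]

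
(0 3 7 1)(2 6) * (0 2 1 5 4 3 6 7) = (0 6 1 2 7 5 4 3)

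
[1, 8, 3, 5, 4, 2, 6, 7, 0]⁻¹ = [8, 0, 5, 2, 4, 3, 6, 7, 1]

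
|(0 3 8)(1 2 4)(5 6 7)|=3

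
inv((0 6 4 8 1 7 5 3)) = (0 3 5 7 1 8 4 6)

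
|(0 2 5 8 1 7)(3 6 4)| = 6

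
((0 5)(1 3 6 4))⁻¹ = (0 5)(1 4 6 3)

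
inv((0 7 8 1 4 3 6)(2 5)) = (0 6 3 4 1 8 7)(2 5)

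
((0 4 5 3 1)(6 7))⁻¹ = (0 1 3 5 4)(6 7)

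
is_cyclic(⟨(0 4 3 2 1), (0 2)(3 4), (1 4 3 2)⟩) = no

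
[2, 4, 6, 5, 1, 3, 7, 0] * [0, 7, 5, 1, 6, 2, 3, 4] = [5, 6, 3, 2, 7, 1, 4, 0]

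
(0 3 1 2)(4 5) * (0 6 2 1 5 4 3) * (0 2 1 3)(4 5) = (0 2 6 1 3 4 5)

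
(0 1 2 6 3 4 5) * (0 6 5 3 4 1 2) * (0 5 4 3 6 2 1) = (0 1 5 2 4 6 3)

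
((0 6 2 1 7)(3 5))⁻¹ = (0 7 1 2 6)(3 5)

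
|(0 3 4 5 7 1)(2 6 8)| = 6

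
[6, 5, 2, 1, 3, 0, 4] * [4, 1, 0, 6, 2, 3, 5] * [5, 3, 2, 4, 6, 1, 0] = [1, 4, 5, 3, 0, 6, 2]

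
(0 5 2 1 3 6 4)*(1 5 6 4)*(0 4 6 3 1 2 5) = (0 3 6 2)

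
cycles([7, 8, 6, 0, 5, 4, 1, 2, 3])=(0 7 2 6 1 8 3)(4 5)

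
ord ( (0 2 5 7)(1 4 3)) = 12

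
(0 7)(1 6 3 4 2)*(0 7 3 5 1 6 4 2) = (0 3 2 6 5 1 4)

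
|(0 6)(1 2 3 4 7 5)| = 6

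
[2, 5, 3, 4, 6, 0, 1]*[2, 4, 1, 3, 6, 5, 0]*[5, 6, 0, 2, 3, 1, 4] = [6, 1, 2, 4, 5, 0, 3]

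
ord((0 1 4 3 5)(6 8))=10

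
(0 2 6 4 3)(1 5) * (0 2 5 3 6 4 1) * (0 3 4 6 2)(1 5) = (0 1 4 2 6 5 3)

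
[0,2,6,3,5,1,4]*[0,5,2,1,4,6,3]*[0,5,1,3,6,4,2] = [0,1,3,5,2,4,6]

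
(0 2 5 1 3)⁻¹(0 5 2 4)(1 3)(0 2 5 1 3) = (0 3)(1 5 4 2)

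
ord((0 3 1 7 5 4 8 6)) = 8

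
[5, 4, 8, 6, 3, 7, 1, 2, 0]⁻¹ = [8, 6, 7, 4, 1, 0, 3, 5, 2]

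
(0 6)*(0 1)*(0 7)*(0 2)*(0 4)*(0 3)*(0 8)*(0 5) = (0 6 1 7 2 4 3 8 5)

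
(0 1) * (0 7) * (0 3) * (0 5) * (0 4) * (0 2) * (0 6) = (0 1 7 3 5 4 2 6)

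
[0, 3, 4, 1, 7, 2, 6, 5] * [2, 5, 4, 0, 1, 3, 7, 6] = [2, 0, 1, 5, 6, 4, 7, 3] 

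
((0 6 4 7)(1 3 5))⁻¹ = (0 7 4 6)(1 5 3)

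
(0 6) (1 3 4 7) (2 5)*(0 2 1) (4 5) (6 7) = (0 7) (1 3 5) (2 4 6) 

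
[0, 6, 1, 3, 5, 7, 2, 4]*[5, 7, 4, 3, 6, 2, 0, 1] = [5, 0, 7, 3, 2, 1, 4, 6]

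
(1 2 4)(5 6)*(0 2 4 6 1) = (0 2 6 5 1 4)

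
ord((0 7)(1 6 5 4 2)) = 10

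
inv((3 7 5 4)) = (3 4 5 7)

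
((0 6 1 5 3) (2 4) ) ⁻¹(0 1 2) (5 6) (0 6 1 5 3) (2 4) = (1 3) (4 6 5) 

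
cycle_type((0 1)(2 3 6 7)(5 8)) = 2^2.4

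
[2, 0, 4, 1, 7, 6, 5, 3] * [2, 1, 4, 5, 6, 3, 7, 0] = [4, 2, 6, 1, 0, 7, 3, 5]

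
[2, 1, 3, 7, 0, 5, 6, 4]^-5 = [0, 1, 2, 3, 4, 5, 6, 7]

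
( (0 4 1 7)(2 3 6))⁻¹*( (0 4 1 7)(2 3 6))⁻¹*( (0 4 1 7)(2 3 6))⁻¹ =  (0 4 1 7)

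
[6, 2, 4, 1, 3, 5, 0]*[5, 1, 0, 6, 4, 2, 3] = [3, 0, 4, 1, 6, 2, 5]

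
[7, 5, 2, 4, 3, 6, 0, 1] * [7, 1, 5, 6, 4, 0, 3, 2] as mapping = [0→2, 1→0, 2→5, 3→4, 4→6, 5→3, 6→7, 7→1] 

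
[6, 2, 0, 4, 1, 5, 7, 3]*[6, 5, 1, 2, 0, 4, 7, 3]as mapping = [0→7, 1→1, 2→6, 3→0, 4→5, 5→4, 6→3, 7→2]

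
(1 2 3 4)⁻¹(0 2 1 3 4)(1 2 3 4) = (0 3 2 4 1)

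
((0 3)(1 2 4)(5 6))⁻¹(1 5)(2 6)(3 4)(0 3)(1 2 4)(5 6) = (0 1)(2 6)(4 5)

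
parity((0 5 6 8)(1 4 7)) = odd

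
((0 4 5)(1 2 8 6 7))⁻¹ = (0 5 4)(1 7 6 8 2)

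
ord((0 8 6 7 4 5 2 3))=8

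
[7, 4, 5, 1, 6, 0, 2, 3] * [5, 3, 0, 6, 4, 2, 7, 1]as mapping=[0→1, 1→4, 2→2, 3→3, 4→7, 5→5, 6→0, 7→6]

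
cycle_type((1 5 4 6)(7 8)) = 2.4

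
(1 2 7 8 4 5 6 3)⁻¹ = (1 3 6 5 4 8 7 2)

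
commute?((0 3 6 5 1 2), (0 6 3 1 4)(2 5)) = no:(0 3 6 5 1 2) * (0 6 3 1 4)(2 5) = (0 1 5 4)(2 6), (0 6 3 1 4)(2 5) * (0 3 6 5 1 2) = (0 5)(1 4 3 2)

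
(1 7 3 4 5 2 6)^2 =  (1 3 5 6 7 4 2)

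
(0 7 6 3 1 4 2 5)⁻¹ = (0 5 2 4 1 3 6 7)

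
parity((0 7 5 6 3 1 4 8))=odd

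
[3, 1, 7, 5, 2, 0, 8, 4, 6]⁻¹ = [5, 1, 4, 0, 7, 3, 8, 2, 6]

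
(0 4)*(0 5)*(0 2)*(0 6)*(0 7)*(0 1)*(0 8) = (0 4 5 2 6 7 1 8)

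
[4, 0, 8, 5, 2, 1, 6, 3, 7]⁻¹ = [1, 5, 4, 7, 0, 3, 6, 8, 2]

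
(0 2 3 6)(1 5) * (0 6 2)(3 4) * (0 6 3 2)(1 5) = (0 6 3)(2 4)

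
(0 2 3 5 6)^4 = (0 6 5 3 2)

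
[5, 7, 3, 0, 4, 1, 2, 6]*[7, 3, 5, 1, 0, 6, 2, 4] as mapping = [0→6, 1→4, 2→1, 3→7, 4→0, 5→3, 6→5, 7→2] 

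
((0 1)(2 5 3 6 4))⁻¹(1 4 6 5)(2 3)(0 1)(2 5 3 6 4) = (0 2 4 3)(5 6)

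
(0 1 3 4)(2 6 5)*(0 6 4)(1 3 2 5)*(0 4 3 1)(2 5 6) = (0 1 5 6)(2 3 4)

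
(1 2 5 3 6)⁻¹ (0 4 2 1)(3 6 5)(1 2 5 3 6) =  (0 4 5 2)(1 3 6)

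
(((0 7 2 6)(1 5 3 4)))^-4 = ()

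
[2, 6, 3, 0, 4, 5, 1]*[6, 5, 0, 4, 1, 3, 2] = [0, 2, 4, 6, 1, 3, 5]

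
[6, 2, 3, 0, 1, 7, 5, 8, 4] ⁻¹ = [3, 4, 1, 2, 8, 6, 0, 5, 7] 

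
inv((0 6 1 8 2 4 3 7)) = (0 7 3 4 2 8 1 6)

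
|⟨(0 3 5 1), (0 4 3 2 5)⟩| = 120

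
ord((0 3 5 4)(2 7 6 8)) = 4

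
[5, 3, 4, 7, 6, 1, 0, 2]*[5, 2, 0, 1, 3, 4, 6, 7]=[4, 1, 3, 7, 6, 2, 5, 0]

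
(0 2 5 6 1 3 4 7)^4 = (0 1)(2 3)(4 5)(6 7)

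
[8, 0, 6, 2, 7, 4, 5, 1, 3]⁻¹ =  [1, 7, 3, 8, 5, 6, 2, 4, 0]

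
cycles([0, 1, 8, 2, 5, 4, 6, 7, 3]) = (2 8 3)(4 5)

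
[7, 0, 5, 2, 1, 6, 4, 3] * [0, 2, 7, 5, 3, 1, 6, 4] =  [4, 0, 1, 7, 2, 6, 3, 5]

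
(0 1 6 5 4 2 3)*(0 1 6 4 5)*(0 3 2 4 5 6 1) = (0 1 5 6 3)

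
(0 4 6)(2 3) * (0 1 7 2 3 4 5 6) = (0 5 6 1 7 2 4)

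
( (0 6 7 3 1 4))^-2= (0 1 7)(3 6 4)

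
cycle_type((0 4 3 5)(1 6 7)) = 3.4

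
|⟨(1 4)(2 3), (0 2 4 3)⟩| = 120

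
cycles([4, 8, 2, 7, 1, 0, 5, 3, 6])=(0 4 1 8 6 5)(3 7)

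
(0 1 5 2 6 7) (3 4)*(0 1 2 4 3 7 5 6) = (0 2) (1 6 5 4 7) 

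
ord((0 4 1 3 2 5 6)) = 7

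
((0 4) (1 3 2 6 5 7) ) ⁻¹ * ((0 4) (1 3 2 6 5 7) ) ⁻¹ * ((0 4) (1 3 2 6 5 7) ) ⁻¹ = (0 4) (1 6) (2 7) (3 5) 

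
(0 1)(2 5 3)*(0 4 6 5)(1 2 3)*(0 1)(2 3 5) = (0 3 5)(1 4 6 2)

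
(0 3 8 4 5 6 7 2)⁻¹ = (0 2 7 6 5 4 8 3)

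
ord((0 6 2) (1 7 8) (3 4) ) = 6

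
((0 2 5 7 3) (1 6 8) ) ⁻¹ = (0 3 7 5 2) (1 8 6) 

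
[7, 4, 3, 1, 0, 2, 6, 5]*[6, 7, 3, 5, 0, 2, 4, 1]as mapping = [0→1, 1→0, 2→5, 3→7, 4→6, 5→3, 6→4, 7→2]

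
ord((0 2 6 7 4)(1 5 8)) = 15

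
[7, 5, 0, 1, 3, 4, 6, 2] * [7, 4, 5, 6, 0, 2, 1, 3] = [3, 2, 7, 4, 6, 0, 1, 5]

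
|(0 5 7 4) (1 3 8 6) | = 4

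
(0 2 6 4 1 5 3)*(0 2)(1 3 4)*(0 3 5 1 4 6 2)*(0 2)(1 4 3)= (0 1 4 5 6 3 2)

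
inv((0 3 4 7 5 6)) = (0 6 5 7 4 3)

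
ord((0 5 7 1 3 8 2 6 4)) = 9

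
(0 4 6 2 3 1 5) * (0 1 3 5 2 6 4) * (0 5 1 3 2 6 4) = (0 5 3 2 1 6 4) 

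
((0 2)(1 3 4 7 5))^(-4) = (1 3 4 7 5)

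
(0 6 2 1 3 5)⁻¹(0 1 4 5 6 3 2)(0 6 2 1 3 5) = (0 2 5 1 6 3 4)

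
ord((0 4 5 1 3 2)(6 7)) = 6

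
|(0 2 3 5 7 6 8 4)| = 8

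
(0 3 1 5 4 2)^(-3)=(0 5)(1 2)(3 4)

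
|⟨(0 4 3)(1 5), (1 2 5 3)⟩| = 720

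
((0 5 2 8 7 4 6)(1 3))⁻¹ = (0 6 4 7 8 2 5)(1 3)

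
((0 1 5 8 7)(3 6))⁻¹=(0 7 8 5 1)(3 6)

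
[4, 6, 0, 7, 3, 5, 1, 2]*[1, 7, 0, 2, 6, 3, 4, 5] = [6, 4, 1, 5, 2, 3, 7, 0]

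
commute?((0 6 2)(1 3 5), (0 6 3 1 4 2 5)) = no:(0 6 2)(1 3 5)*(0 6 3 1 4 2 5) = (0 3)(2 6 5 4), (0 6 3 1 4 2 5)*(0 6 2)(1 3 5) = (0 2 1 4)(5 6)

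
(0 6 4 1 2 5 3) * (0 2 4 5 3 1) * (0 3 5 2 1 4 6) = (1 6 2 5 4 3)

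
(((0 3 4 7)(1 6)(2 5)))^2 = (0 4)(3 7)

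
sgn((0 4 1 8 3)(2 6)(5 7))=1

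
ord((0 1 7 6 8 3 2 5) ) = 8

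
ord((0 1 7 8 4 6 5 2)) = 8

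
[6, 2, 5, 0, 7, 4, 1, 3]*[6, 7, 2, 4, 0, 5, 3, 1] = [3, 2, 5, 6, 1, 0, 7, 4]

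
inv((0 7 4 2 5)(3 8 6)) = (0 5 2 4 7)(3 6 8)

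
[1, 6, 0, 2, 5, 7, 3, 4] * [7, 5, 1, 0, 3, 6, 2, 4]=[5, 2, 7, 1, 6, 4, 0, 3]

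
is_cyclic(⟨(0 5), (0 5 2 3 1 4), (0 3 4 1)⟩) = no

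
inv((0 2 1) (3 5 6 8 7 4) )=(0 1 2) (3 4 7 8 6 5) 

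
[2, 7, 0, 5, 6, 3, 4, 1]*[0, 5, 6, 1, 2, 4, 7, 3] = [6, 3, 0, 4, 7, 1, 2, 5]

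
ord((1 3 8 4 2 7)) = 6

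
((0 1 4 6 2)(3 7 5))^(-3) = (0 4 2 1 6)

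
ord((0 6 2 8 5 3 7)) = 7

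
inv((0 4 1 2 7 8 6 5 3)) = (0 3 5 6 8 7 2 1 4)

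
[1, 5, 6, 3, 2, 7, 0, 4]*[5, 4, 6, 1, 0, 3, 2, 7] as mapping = [0→4, 1→3, 2→2, 3→1, 4→6, 5→7, 6→5, 7→0] 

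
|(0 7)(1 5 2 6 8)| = 10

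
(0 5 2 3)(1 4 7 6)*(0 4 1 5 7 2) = (0 7 6 5)(2 3 4)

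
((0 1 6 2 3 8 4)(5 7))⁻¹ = (0 4 8 3 2 6 1)(5 7)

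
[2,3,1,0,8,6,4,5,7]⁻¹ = [3,2,0,1,6,7,5,8,4]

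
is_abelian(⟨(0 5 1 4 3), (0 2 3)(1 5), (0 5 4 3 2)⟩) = no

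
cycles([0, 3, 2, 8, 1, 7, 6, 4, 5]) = (1 3 8 5 7 4)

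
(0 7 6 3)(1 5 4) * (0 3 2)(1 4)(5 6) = (0 7 5 1 6 2)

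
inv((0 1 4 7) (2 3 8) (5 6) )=(0 7 4 1) (2 8 3) (5 6) 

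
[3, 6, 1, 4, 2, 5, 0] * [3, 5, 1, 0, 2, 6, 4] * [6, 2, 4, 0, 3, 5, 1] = [6, 3, 5, 4, 2, 1, 0]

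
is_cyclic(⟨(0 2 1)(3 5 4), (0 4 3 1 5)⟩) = no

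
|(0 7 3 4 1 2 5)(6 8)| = 14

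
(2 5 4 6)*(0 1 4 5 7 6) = (0 1 4)(2 7 6)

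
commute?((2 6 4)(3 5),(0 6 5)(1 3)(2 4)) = no:(2 6 4)(3 5) * (0 6 5)(1 3)(2 4) = (0 6 2 5 1 3),(0 6 5)(1 3)(2 4) * (2 6 4)(3 5) = (0 4 6 3 1 5)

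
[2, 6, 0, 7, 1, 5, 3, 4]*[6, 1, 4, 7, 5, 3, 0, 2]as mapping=[0→4, 1→0, 2→6, 3→2, 4→1, 5→3, 6→7, 7→5]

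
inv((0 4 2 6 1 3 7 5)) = (0 5 7 3 1 6 2 4)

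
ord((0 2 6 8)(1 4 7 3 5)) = 20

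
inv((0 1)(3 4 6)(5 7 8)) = (0 1)(3 6 4)(5 8 7)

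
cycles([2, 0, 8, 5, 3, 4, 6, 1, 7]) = (0 2 8 7 1)(3 5 4)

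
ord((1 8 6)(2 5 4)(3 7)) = 6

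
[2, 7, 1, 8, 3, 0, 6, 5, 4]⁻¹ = [5, 2, 0, 4, 8, 7, 6, 1, 3]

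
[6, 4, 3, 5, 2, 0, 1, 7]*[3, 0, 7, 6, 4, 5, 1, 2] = [1, 4, 6, 5, 7, 3, 0, 2]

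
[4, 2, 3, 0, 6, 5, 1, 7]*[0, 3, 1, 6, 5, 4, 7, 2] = [5, 1, 6, 0, 7, 4, 3, 2]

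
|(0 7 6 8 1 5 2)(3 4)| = 14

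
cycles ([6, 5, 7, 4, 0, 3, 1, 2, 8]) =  (0 6 1 5 3 4)(2 7)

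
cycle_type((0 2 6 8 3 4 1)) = 7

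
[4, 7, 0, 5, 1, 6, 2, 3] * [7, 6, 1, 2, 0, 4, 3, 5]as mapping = [0→0, 1→5, 2→7, 3→4, 4→6, 5→3, 6→1, 7→2]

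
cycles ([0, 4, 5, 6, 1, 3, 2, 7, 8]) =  (1 4)(2 5 3 6)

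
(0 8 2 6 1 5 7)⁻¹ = (0 7 5 1 6 2 8)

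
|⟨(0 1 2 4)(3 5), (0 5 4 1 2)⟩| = 360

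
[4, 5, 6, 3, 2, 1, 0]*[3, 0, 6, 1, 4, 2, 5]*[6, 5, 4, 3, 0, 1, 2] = [0, 4, 1, 5, 2, 6, 3]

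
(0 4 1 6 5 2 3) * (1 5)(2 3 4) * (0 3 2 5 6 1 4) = (0 5 2)(4 6)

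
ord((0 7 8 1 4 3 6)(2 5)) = 14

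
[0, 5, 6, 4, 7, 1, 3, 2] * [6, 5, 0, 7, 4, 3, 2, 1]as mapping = [0→6, 1→3, 2→2, 3→4, 4→1, 5→5, 6→7, 7→0]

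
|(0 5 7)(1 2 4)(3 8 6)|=3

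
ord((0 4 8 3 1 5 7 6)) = 8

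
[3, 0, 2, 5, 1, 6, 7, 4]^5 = [4, 7, 2, 1, 6, 0, 3, 5]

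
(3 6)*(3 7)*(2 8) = (2 8)(3 6 7)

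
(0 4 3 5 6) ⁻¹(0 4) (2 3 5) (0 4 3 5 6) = (2 5 6) (3 4) 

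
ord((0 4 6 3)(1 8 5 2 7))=20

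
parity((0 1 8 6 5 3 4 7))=odd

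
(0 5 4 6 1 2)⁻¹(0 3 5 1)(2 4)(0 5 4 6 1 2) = (0 6)(2 5 3 4)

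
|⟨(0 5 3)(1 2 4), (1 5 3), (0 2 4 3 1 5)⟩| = 720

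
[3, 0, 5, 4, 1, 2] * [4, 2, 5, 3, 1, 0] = [3, 4, 0, 1, 2, 5]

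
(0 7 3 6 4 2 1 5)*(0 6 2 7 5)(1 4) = (0 5 6 1)(2 4 7 3)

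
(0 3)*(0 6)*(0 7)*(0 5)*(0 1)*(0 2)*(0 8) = (0 3 6 7 5 1 2 8)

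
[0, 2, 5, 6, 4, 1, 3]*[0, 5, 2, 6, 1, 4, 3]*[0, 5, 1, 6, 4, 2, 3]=[0, 1, 4, 6, 5, 2, 3]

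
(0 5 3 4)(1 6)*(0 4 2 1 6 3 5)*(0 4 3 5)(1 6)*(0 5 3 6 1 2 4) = (1 3 4 6 2)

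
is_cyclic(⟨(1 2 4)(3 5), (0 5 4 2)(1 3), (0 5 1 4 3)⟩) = no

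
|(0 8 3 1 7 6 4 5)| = 8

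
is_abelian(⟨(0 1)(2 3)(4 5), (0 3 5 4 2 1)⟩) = no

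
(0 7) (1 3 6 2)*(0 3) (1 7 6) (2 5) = (0 6 5 2 7 3 1) 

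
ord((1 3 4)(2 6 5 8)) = 12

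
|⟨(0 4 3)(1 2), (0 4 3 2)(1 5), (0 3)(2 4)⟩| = 720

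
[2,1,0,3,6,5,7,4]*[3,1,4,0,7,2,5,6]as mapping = [0→4,1→1,2→3,3→0,4→5,5→2,6→6,7→7]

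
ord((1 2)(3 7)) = 2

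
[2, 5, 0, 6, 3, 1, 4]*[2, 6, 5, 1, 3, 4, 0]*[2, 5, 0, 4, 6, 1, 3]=[1, 6, 0, 2, 5, 3, 4]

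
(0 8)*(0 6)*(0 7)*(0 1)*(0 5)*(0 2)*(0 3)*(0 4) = (0 8 6 7 1 5 2 3 4)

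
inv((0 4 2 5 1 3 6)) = (0 6 3 1 5 2 4)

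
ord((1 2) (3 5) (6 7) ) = 2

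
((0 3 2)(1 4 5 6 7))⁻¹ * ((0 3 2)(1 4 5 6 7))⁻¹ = (0 3 2)(1 6 4 7 5)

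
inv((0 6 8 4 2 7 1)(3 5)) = (0 1 7 2 4 8 6)(3 5)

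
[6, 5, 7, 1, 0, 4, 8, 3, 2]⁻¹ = [4, 3, 8, 7, 5, 1, 0, 2, 6]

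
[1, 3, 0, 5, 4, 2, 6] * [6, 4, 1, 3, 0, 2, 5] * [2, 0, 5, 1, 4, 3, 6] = [4, 1, 6, 5, 2, 0, 3]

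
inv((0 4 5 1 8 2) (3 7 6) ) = (0 2 8 1 5 4) (3 6 7) 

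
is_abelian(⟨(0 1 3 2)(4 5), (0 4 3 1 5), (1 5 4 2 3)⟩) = no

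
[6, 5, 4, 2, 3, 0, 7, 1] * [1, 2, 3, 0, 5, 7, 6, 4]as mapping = [0→6, 1→7, 2→5, 3→3, 4→0, 5→1, 6→4, 7→2]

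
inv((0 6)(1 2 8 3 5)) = (0 6)(1 5 3 8 2)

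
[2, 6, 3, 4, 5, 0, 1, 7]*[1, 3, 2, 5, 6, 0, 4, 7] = [2, 4, 5, 6, 0, 1, 3, 7]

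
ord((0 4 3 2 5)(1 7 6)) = 15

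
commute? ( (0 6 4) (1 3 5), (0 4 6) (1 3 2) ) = no: (0 6 4) (1 3 5)*(0 4 6) (1 3 2) = (1 2) (3 5), (0 4 6) (1 3 2)*(0 6 4) (1 3 5) = (1 5) (2 3) 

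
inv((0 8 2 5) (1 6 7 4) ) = (0 5 2 8) (1 4 7 6) 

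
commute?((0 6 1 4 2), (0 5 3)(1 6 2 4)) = no:(0 6 1 4 2) * (0 5 3)(1 6 2 4) = (0 2 5 3), (0 5 3)(1 6 2 4) * (0 6 1 4 2) = (0 5 3 6)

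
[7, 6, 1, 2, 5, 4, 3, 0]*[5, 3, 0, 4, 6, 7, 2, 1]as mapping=[0→1, 1→2, 2→3, 3→0, 4→7, 5→6, 6→4, 7→5]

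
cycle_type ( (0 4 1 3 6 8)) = 6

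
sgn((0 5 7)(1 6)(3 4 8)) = -1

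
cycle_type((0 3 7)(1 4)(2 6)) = 2^2.3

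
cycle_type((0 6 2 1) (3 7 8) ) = 3.4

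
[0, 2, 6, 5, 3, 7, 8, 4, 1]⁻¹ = [0, 8, 1, 4, 7, 3, 2, 5, 6]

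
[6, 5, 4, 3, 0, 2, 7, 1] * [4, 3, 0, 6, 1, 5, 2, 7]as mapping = [0→2, 1→5, 2→1, 3→6, 4→4, 5→0, 6→7, 7→3]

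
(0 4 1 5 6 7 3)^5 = (0 7 5 4 3 6 1)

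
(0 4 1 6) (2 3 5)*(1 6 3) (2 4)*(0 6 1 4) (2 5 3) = (0 5) (1 2 4) 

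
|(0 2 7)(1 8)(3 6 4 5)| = 12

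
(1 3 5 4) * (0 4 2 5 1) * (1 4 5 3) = (0 5 2 3 4)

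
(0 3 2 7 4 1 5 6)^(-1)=(0 6 5 1 4 7 2 3)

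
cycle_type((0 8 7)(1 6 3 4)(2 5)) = 2.3.4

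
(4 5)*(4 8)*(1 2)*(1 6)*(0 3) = (0 3)(1 2 6)(4 5 8)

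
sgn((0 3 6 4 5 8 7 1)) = -1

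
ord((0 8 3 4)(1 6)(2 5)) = 4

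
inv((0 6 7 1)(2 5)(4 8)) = (0 1 7 6)(2 5)(4 8)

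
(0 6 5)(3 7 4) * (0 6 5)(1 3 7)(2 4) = (0 5 6)(1 3)(2 4 7)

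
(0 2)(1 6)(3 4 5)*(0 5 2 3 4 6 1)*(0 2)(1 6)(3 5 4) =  (0 5 3 1 6 2 4)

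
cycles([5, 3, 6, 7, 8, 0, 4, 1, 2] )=(0 5) (1 3 7) (2 6 4 8) 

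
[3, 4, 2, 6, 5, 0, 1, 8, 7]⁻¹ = [5, 6, 2, 0, 1, 4, 3, 8, 7]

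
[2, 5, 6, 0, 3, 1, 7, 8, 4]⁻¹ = [3, 5, 0, 4, 8, 1, 2, 6, 7]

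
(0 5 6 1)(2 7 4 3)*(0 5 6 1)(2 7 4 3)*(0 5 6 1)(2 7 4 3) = (0 1 6 5)(2 3 4 7)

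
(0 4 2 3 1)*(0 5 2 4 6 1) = (0 6 1 5 2 3)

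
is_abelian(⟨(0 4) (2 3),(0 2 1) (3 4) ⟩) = no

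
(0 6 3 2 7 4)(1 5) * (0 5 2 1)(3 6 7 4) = (0 7 3 1 2 4 5)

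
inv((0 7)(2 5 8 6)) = (0 7)(2 6 8 5)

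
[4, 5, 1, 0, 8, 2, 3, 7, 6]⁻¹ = [3, 2, 5, 6, 0, 1, 8, 7, 4]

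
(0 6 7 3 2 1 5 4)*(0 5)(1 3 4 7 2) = (0 6 2 3 1)(4 5 7)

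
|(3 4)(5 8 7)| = 6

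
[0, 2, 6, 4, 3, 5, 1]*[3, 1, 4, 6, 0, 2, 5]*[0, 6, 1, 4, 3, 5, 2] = [4, 3, 5, 0, 2, 1, 6]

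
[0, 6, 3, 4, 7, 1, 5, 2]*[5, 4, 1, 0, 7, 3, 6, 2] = [5, 6, 0, 7, 2, 4, 3, 1]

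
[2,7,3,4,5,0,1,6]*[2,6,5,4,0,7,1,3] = [5,3,4,0,7,2,6,1]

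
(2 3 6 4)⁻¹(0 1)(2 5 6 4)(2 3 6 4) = (0 1)(2 3 5 4)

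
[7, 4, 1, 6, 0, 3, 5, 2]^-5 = [0, 1, 2, 6, 4, 3, 5, 7]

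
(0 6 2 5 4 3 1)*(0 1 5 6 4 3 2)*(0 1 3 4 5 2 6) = (0 5 4 6 1 3 2)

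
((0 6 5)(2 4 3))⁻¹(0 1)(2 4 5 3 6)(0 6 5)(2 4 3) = (0 2 5 4 3)(1 6)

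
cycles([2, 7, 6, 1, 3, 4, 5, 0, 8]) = (0 2 6 5 4 3 1 7) 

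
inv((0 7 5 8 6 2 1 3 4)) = (0 4 3 1 2 6 8 5 7)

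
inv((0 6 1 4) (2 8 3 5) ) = (0 4 1 6) (2 5 3 8) 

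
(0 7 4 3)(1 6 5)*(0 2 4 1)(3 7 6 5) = (0 6 3 2 4 7 1 5)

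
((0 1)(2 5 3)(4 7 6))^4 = (2 5 3)(4 7 6)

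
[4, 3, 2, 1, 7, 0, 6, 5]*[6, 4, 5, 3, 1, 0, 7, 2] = [1, 3, 5, 4, 2, 6, 7, 0]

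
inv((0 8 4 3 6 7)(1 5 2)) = (0 7 6 3 4 8)(1 2 5)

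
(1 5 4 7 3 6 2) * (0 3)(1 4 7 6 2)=(0 3 2 4 6 1 5 7)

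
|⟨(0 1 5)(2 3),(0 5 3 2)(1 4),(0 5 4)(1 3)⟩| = 720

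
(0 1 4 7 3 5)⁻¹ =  (0 5 3 7 4 1)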